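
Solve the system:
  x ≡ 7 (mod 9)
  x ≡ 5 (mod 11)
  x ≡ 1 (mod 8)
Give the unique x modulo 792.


Moduli 9, 11, 8 are pairwise coprime; by CRT there is a unique solution modulo M = 9 · 11 · 8 = 792.
Solve pairwise, accumulating the modulus:
  Start with x ≡ 7 (mod 9).
  Combine with x ≡ 5 (mod 11): since gcd(9, 11) = 1, we get a unique residue mod 99.
    Write x = 7 + 9·t and substitute into x ≡ 5 (mod 11): 9·t ≡ 5 − 7 = -2 (mod 11).
    Reduce coefficients mod 11: 9·t ≡ 9 (mod 11).
    The inverse of 9 mod 11 is 5 (since 9·5 = 45 = 4·11 + 1), so t ≡ 5·9 = 45 ≡ 1 (mod 11).
    Then x = 7 + 9·1 = 16, valid modulo lcm(9, 11) = 99: x ≡ 16 (mod 99).
  Combine with x ≡ 1 (mod 8): since gcd(99, 8) = 1, we get a unique residue mod 792.
    Write x = 16 + 99·t and substitute into x ≡ 1 (mod 8): 99·t ≡ 1 − 16 = -15 (mod 8).
    Reduce coefficients mod 8: 3·t ≡ 1 (mod 8).
    The inverse of 3 mod 8 is 3 (since 3·3 = 9 = 1·8 + 1), so t ≡ 3·1 = 3 ≡ 3 (mod 8).
    Then x = 16 + 99·3 = 313, valid modulo lcm(99, 8) = 792: x ≡ 313 (mod 792).
Verify: 313 mod 9 = 7 ✓, 313 mod 11 = 5 ✓, 313 mod 8 = 1 ✓.

x ≡ 313 (mod 792).


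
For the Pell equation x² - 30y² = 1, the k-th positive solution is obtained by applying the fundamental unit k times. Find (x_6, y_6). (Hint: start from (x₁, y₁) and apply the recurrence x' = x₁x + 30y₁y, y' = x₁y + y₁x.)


Step 1: Find the fundamental solution (x₁, y₁) of x² - 30y² = 1.
  Expand √30 as a continued fraction. a₀ = ⌊√30⌋ = 5; iterate m_{k+1} = d_k·a_k − m_k, d_{k+1} = (30 − m_{k+1}²)/d_k, a_{k+1} = ⌊(a₀ + m_{k+1})/d_{k+1}⌋ (starting m₀ = 0, d₀ = 1), with convergents p_k = a_k·p_{k-1} + p_{k-2}, q_k = a_k·q_{k-1} + q_{k-2} (p₋₁ = 1, q₋₁ = 0):
  k = 0: a₀ = 5; p₀/q₀ = 5/1; p₀² − 30·q₀² = 25 − 30 = -5.
  k = 1: m = 5, d = 5, a = ⌊(5 + 5)/5⌋ = 2; p/q = (2·5 + 1)/(2·1 + 0) = 11/2; p² − 30·q² = 121 − 120 = 1.
  The first convergent with p² − 30·q² = 1 gives the fundamental solution (x₁, y₁) = (11, 2).
Step 2: Apply the recurrence (x_{n+1}, y_{n+1}) = (x₁x_n + 30y₁y_n, x₁y_n + y₁x_n) repeatedly.
  From (x_1, y_1) = (11, 2): x_2 = 11·11 + 30·2·2 = 241; y_2 = 11·2 + 2·11 = 44.
  From (x_2, y_2) = (241, 44): x_3 = 11·241 + 30·2·44 = 5291; y_3 = 11·44 + 2·241 = 966.
  From (x_3, y_3) = (5291, 966): x_4 = 11·5291 + 30·2·966 = 116161; y_4 = 11·966 + 2·5291 = 21208.
  From (x_4, y_4) = (116161, 21208): x_5 = 11·116161 + 30·2·21208 = 2550251; y_5 = 11·21208 + 2·116161 = 465610.
  From (x_5, y_5) = (2550251, 465610): x_6 = 11·2550251 + 30·2·465610 = 55989361; y_6 = 11·465610 + 2·2550251 = 10222212.
Step 3: Verify x_6² - 30·y_6² = 3134808545188321 - 3134808545188320 = 1 (should be 1). ✓

(x_1, y_1) = (11, 2); (x_6, y_6) = (55989361, 10222212).


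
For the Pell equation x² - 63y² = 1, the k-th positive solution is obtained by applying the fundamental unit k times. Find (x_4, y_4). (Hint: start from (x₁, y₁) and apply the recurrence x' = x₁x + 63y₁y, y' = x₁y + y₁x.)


Step 1: Find the fundamental solution (x₁, y₁) of x² - 63y² = 1.
  Expand √63 as a continued fraction. a₀ = ⌊√63⌋ = 7; iterate m_{k+1} = d_k·a_k − m_k, d_{k+1} = (63 − m_{k+1}²)/d_k, a_{k+1} = ⌊(a₀ + m_{k+1})/d_{k+1}⌋ (starting m₀ = 0, d₀ = 1), with convergents p_k = a_k·p_{k-1} + p_{k-2}, q_k = a_k·q_{k-1} + q_{k-2} (p₋₁ = 1, q₋₁ = 0):
  k = 0: a₀ = 7; p₀/q₀ = 7/1; p₀² − 63·q₀² = 49 − 63 = -14.
  k = 1: m = 7, d = 14, a = ⌊(7 + 7)/14⌋ = 1; p/q = (1·7 + 1)/(1·1 + 0) = 8/1; p² − 63·q² = 64 − 63 = 1.
  The first convergent with p² − 63·q² = 1 gives the fundamental solution (x₁, y₁) = (8, 1).
Step 2: Apply the recurrence (x_{n+1}, y_{n+1}) = (x₁x_n + 63y₁y_n, x₁y_n + y₁x_n) repeatedly.
  From (x_1, y_1) = (8, 1): x_2 = 8·8 + 63·1·1 = 127; y_2 = 8·1 + 1·8 = 16.
  From (x_2, y_2) = (127, 16): x_3 = 8·127 + 63·1·16 = 2024; y_3 = 8·16 + 1·127 = 255.
  From (x_3, y_3) = (2024, 255): x_4 = 8·2024 + 63·1·255 = 32257; y_4 = 8·255 + 1·2024 = 4064.
Step 3: Verify x_4² - 63·y_4² = 1040514049 - 1040514048 = 1 (should be 1). ✓

(x_1, y_1) = (8, 1); (x_4, y_4) = (32257, 4064).


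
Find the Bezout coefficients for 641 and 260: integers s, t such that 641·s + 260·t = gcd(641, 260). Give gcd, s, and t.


Euclidean algorithm on (641, 260) — divide until remainder is 0:
  641 = 2 · 260 + 121
  260 = 2 · 121 + 18
  121 = 6 · 18 + 13
  18 = 1 · 13 + 5
  13 = 2 · 5 + 3
  5 = 1 · 3 + 2
  3 = 1 · 2 + 1
  2 = 2 · 1 + 0
gcd(641, 260) = 1.
Track Bezout coefficients alongside the remainders: start with r₀ = 641 = a·1 + b·0 (s = 1, t = 0) and r₁ = 260 = a·0 + b·1 (s = 0, t = 1); each new remainder r_{k+1} = r_{k-1} − q_k·r_k inherits s_{k+1} = s_{k-1} − q_k·s_k, t_{k+1} = t_{k-1} − q_k·t_k, so r_k = a·s_k + b·t_k at every step:
  q = 2: r = 121, s = 1 − 2·0 = 1, t = 0 − 2·1 = -2  (check: 641·1 + 260·(-2) = 121)
  q = 2: r = 18, s = 0 − 2·1 = -2, t = 1 − 2·(-2) = 5  (check: 641·(-2) + 260·5 = 18)
  q = 6: r = 13, s = 1 − 6·(-2) = 13, t = -2 − 6·5 = -32  (check: 641·13 + 260·(-32) = 13)
  q = 1: r = 5, s = -2 − 1·13 = -15, t = 5 − 1·(-32) = 37  (check: 641·(-15) + 260·37 = 5)
  q = 2: r = 3, s = 13 − 2·(-15) = 43, t = -32 − 2·37 = -106  (check: 641·43 + 260·(-106) = 3)
  q = 1: r = 2, s = -15 − 1·43 = -58, t = 37 − 1·(-106) = 143  (check: 641·(-58) + 260·143 = 2)
  q = 1: r = 1, s = 43 − 1·(-58) = 101, t = -106 − 1·143 = -249  (check: 641·101 + 260·(-249) = 1)
The row with r = 1 (the gcd) gives the Bezout coefficients s = 101, t = -249.
Result: 641 · (101) + 260 · (-249) = 1.

gcd(641, 260) = 1; s = 101, t = -249 (check: 641·101 + 260·(-249) = 1).


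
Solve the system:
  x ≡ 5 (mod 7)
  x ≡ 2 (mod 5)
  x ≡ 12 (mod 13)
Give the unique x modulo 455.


Moduli 7, 5, 13 are pairwise coprime; by CRT there is a unique solution modulo M = 7 · 5 · 13 = 455.
Solve pairwise, accumulating the modulus:
  Start with x ≡ 5 (mod 7).
  Combine with x ≡ 2 (mod 5): since gcd(7, 5) = 1, we get a unique residue mod 35.
    Write x = 5 + 7·t and substitute into x ≡ 2 (mod 5): 7·t ≡ 2 − 5 = -3 (mod 5).
    Reduce coefficients mod 5: 2·t ≡ 2 (mod 5).
    The inverse of 2 mod 5 is 3 (since 2·3 = 6 = 1·5 + 1), so t ≡ 3·2 = 6 ≡ 1 (mod 5).
    Then x = 5 + 7·1 = 12, valid modulo lcm(7, 5) = 35: x ≡ 12 (mod 35).
  Combine with x ≡ 12 (mod 13): since gcd(35, 13) = 1, we get a unique residue mod 455.
    Write x = 12 + 35·t and substitute into x ≡ 12 (mod 13): 35·t ≡ 12 − 12 = 0 (mod 13).
    Reduce coefficients mod 13: 9·t ≡ 0 (mod 13).
    The inverse of 9 mod 13 is 3 (since 9·3 = 27 = 2·13 + 1), so t ≡ 3·0 = 0 ≡ 0 (mod 13).
    Then x = 12 + 35·0 = 12, valid modulo lcm(35, 13) = 455: x ≡ 12 (mod 455).
Verify: 12 mod 7 = 5 ✓, 12 mod 5 = 2 ✓, 12 mod 13 = 12 ✓.

x ≡ 12 (mod 455).


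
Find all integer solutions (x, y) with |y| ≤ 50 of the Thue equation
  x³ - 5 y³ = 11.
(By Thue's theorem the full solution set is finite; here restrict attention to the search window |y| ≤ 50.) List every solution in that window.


The equation is x³ - 5y³ = 11. For fixed y, x³ = 5·y³ + 11, so a solution requires the RHS to be a perfect cube.
Strategy: iterate y from -50 to 50, compute RHS = 5·y³ + 11, and check whether it is a (positive or negative) perfect cube.
Check small values of y:
  y = 0: RHS = 11 is not a perfect cube.
  y = 1: RHS = 16 is not a perfect cube.
  y = -1: RHS = 6 is not a perfect cube.
  y = 2: RHS = 51 is not a perfect cube.
  y = -2: RHS = -29 is not a perfect cube.
  y = 3: RHS = 146 is not a perfect cube.
  y = -3: RHS = -124 is not a perfect cube.
Continuing the search up to |y| = 50 finds no solutions either.
No (x, y) in the scanned range satisfies the equation.

No integer solutions with |y| ≤ 50.


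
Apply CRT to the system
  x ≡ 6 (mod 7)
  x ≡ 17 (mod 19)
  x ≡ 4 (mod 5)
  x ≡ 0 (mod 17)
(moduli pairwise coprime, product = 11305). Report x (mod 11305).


Product of moduli M = 7 · 19 · 5 · 17 = 11305.
Merge one congruence at a time:
  Start: x ≡ 6 (mod 7).
  Combine with x ≡ 17 (mod 19); new modulus lcm = 133.
    Write x = 6 + 7·t and substitute into x ≡ 17 (mod 19): 7·t ≡ 17 − 6 = 11 (mod 19).
    The inverse of 7 mod 19 is 11 (since 7·11 = 77 = 4·19 + 1), so t ≡ 11·11 = 121 ≡ 7 (mod 19).
    Then x = 6 + 7·7 = 55, valid modulo lcm(7, 19) = 133: x ≡ 55 (mod 133).
  Combine with x ≡ 4 (mod 5); new modulus lcm = 665.
    Write x = 55 + 133·t and substitute into x ≡ 4 (mod 5): 133·t ≡ 4 − 55 = -51 (mod 5).
    Reduce coefficients mod 5: 3·t ≡ 4 (mod 5).
    The inverse of 3 mod 5 is 2 (since 3·2 = 6 = 1·5 + 1), so t ≡ 2·4 = 8 ≡ 3 (mod 5).
    Then x = 55 + 133·3 = 454, valid modulo lcm(133, 5) = 665: x ≡ 454 (mod 665).
  Combine with x ≡ 0 (mod 17); new modulus lcm = 11305.
    Write x = 454 + 665·t and substitute into x ≡ 0 (mod 17): 665·t ≡ 0 − 454 = -454 (mod 17).
    Reduce coefficients mod 17: 2·t ≡ 5 (mod 17).
    The inverse of 2 mod 17 is 9 (since 2·9 = 18 = 1·17 + 1), so t ≡ 9·5 = 45 ≡ 11 (mod 17).
    Then x = 454 + 665·11 = 7769, valid modulo lcm(665, 17) = 11305: x ≡ 7769 (mod 11305).
Verify against each original: 7769 mod 7 = 6, 7769 mod 19 = 17, 7769 mod 5 = 4, 7769 mod 17 = 0.

x ≡ 7769 (mod 11305).


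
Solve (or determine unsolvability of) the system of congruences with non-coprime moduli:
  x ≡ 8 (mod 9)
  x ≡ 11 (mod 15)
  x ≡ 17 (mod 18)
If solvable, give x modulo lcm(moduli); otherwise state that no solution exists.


Moduli 9, 15, 18 are not pairwise coprime, so CRT works modulo lcm(m_i) when all pairwise compatibility conditions hold.
Pairwise compatibility: gcd(m_i, m_j) must divide a_i - a_j for every pair.
Merge one congruence at a time:
  Start: x ≡ 8 (mod 9).
  Combine with x ≡ 11 (mod 15): gcd(9, 15) = 3; 11 - 8 = 3, which IS divisible by 3, so compatible.
    Write x = 8 + 9·t and substitute into x ≡ 11 (mod 15): 9·t ≡ 11 − 8 = 3 (mod 15).
    Divide the congruence (and modulus) by g = 3: 3·t ≡ 1 (mod 5).
    The inverse of 3 mod 5 is 2 (since 3·2 = 6 = 1·5 + 1), so t ≡ 2·1 = 2 ≡ 2 (mod 5).
    Then x = 8 + 9·2 = 26, valid modulo lcm(9, 15) = 45: x ≡ 26 (mod 45).
  Combine with x ≡ 17 (mod 18): gcd(45, 18) = 9; 17 - 26 = -9, which IS divisible by 9, so compatible.
    Write x = 26 + 45·t and substitute into x ≡ 17 (mod 18): 45·t ≡ 17 − 26 = -9 (mod 18).
    Divide the congruence (and modulus) by g = 9: 5·t ≡ -1 (mod 2).
    Reduce coefficients mod 2: 1·t ≡ 1 (mod 2).
    So t ≡ 1 (mod 2).
    Then x = 26 + 45·1 = 71, valid modulo lcm(45, 18) = 90: x ≡ 71 (mod 90).
Verify: 71 mod 9 = 8, 71 mod 15 = 11, 71 mod 18 = 17.

x ≡ 71 (mod 90).


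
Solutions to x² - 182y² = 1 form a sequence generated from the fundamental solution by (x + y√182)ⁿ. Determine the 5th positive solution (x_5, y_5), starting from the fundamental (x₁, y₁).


Step 1: Find the fundamental solution (x₁, y₁) of x² - 182y² = 1.
  Expand √182 as a continued fraction. a₀ = ⌊√182⌋ = 13; iterate m_{k+1} = d_k·a_k − m_k, d_{k+1} = (182 − m_{k+1}²)/d_k, a_{k+1} = ⌊(a₀ + m_{k+1})/d_{k+1}⌋ (starting m₀ = 0, d₀ = 1), with convergents p_k = a_k·p_{k-1} + p_{k-2}, q_k = a_k·q_{k-1} + q_{k-2} (p₋₁ = 1, q₋₁ = 0):
  k = 0: a₀ = 13; p₀/q₀ = 13/1; p₀² − 182·q₀² = 169 − 182 = -13.
  k = 1: m = 13, d = 13, a = ⌊(13 + 13)/13⌋ = 2; p/q = (2·13 + 1)/(2·1 + 0) = 27/2; p² − 182·q² = 729 − 728 = 1.
  The first convergent with p² − 182·q² = 1 gives the fundamental solution (x₁, y₁) = (27, 2).
Step 2: Apply the recurrence (x_{n+1}, y_{n+1}) = (x₁x_n + 182y₁y_n, x₁y_n + y₁x_n) repeatedly.
  From (x_1, y_1) = (27, 2): x_2 = 27·27 + 182·2·2 = 1457; y_2 = 27·2 + 2·27 = 108.
  From (x_2, y_2) = (1457, 108): x_3 = 27·1457 + 182·2·108 = 78651; y_3 = 27·108 + 2·1457 = 5830.
  From (x_3, y_3) = (78651, 5830): x_4 = 27·78651 + 182·2·5830 = 4245697; y_4 = 27·5830 + 2·78651 = 314712.
  From (x_4, y_4) = (4245697, 314712): x_5 = 27·4245697 + 182·2·314712 = 229188987; y_5 = 27·314712 + 2·4245697 = 16988618.
Step 3: Verify x_5² - 182·y_5² = 52527591762086169 - 52527591762086168 = 1 (should be 1). ✓

(x_1, y_1) = (27, 2); (x_5, y_5) = (229188987, 16988618).


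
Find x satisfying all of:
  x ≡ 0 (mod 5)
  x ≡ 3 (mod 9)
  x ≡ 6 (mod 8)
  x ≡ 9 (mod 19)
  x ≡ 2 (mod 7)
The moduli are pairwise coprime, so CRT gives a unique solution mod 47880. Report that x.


Product of moduli M = 5 · 9 · 8 · 19 · 7 = 47880.
Merge one congruence at a time:
  Start: x ≡ 0 (mod 5).
  Combine with x ≡ 3 (mod 9); new modulus lcm = 45.
    Write x = 0 + 5·t and substitute into x ≡ 3 (mod 9): 5·t ≡ 3 − 0 = 3 (mod 9).
    The inverse of 5 mod 9 is 2 (since 5·2 = 10 = 1·9 + 1), so t ≡ 2·3 = 6 ≡ 6 (mod 9).
    Then x = 0 + 5·6 = 30, valid modulo lcm(5, 9) = 45: x ≡ 30 (mod 45).
  Combine with x ≡ 6 (mod 8); new modulus lcm = 360.
    Write x = 30 + 45·t and substitute into x ≡ 6 (mod 8): 45·t ≡ 6 − 30 = -24 (mod 8).
    Reduce coefficients mod 8: 5·t ≡ 0 (mod 8).
    The inverse of 5 mod 8 is 5 (since 5·5 = 25 = 3·8 + 1), so t ≡ 5·0 = 0 ≡ 0 (mod 8).
    Then x = 30 + 45·0 = 30, valid modulo lcm(45, 8) = 360: x ≡ 30 (mod 360).
  Combine with x ≡ 9 (mod 19); new modulus lcm = 6840.
    Write x = 30 + 360·t and substitute into x ≡ 9 (mod 19): 360·t ≡ 9 − 30 = -21 (mod 19).
    Reduce coefficients mod 19: 18·t ≡ 17 (mod 19).
    The inverse of 18 mod 19 is 18 (since 18·18 = 324 = 17·19 + 1), so t ≡ 18·17 = 306 ≡ 2 (mod 19).
    Then x = 30 + 360·2 = 750, valid modulo lcm(360, 19) = 6840: x ≡ 750 (mod 6840).
  Combine with x ≡ 2 (mod 7); new modulus lcm = 47880.
    Write x = 750 + 6840·t and substitute into x ≡ 2 (mod 7): 6840·t ≡ 2 − 750 = -748 (mod 7).
    Reduce coefficients mod 7: 1·t ≡ 1 (mod 7).
    So t ≡ 1 (mod 7).
    Then x = 750 + 6840·1 = 7590, valid modulo lcm(6840, 7) = 47880: x ≡ 7590 (mod 47880).
Verify against each original: 7590 mod 5 = 0, 7590 mod 9 = 3, 7590 mod 8 = 6, 7590 mod 19 = 9, 7590 mod 7 = 2.

x ≡ 7590 (mod 47880).


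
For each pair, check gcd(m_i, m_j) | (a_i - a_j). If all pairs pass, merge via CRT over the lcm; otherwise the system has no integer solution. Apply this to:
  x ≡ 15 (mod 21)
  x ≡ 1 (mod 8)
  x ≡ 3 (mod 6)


Moduli 21, 8, 6 are not pairwise coprime, so CRT works modulo lcm(m_i) when all pairwise compatibility conditions hold.
Pairwise compatibility: gcd(m_i, m_j) must divide a_i - a_j for every pair.
Merge one congruence at a time:
  Start: x ≡ 15 (mod 21).
  Combine with x ≡ 1 (mod 8): gcd(21, 8) = 1; 1 - 15 = -14, which IS divisible by 1, so compatible.
    Write x = 15 + 21·t and substitute into x ≡ 1 (mod 8): 21·t ≡ 1 − 15 = -14 (mod 8).
    Reduce coefficients mod 8: 5·t ≡ 2 (mod 8).
    The inverse of 5 mod 8 is 5 (since 5·5 = 25 = 3·8 + 1), so t ≡ 5·2 = 10 ≡ 2 (mod 8).
    Then x = 15 + 21·2 = 57, valid modulo lcm(21, 8) = 168: x ≡ 57 (mod 168).
  Combine with x ≡ 3 (mod 6): gcd(168, 6) = 6; 3 - 57 = -54, which IS divisible by 6, so compatible.
    Write x = 57 + 168·t and substitute into x ≡ 3 (mod 6): 168·t ≡ 3 − 57 = -54 (mod 6).
    Divide the congruence (and modulus) by g = 6: 28·t ≡ -9 (mod 1).
    Modulo 1 every t works; take t = 0.
    Then x = 57 + 168·0 = 57, valid modulo lcm(168, 6) = 168: x ≡ 57 (mod 168).
Verify: 57 mod 21 = 15, 57 mod 8 = 1, 57 mod 6 = 3.

x ≡ 57 (mod 168).


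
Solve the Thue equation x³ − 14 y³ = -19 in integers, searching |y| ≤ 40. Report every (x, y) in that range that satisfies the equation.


The equation is x³ - 14y³ = -19. For fixed y, x³ = 14·y³ − 19, so a solution requires the RHS to be a perfect cube.
Strategy: iterate y from -40 to 40, compute RHS = 14·y³ − 19, and check whether it is a (positive or negative) perfect cube.
Check small values of y:
  y = 0: RHS = -19 is not a perfect cube.
  y = 1: RHS = -5 is not a perfect cube.
  y = -1: RHS = -33 is not a perfect cube.
  y = 2: RHS = 93 is not a perfect cube.
  y = -2: RHS = -131 is not a perfect cube.
  y = 3: RHS = 359 is not a perfect cube.
  y = -3: RHS = -397 is not a perfect cube.
Continuing the search up to |y| = 40 finds no solutions either.
No (x, y) in the scanned range satisfies the equation.

No integer solutions with |y| ≤ 40.


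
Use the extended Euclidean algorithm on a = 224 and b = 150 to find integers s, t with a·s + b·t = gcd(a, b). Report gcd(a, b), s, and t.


Euclidean algorithm on (224, 150) — divide until remainder is 0:
  224 = 1 · 150 + 74
  150 = 2 · 74 + 2
  74 = 37 · 2 + 0
gcd(224, 150) = 2.
Track Bezout coefficients alongside the remainders: start with r₀ = 224 = a·1 + b·0 (s = 1, t = 0) and r₁ = 150 = a·0 + b·1 (s = 0, t = 1); each new remainder r_{k+1} = r_{k-1} − q_k·r_k inherits s_{k+1} = s_{k-1} − q_k·s_k, t_{k+1} = t_{k-1} − q_k·t_k, so r_k = a·s_k + b·t_k at every step:
  q = 1: r = 74, s = 1 − 1·0 = 1, t = 0 − 1·1 = -1  (check: 224·1 + 150·(-1) = 74)
  q = 2: r = 2, s = 0 − 2·1 = -2, t = 1 − 2·(-1) = 3  (check: 224·(-2) + 150·3 = 2)
The row with r = 2 (the gcd) gives the Bezout coefficients s = -2, t = 3.
Result: 224 · (-2) + 150 · (3) = 2.

gcd(224, 150) = 2; s = -2, t = 3 (check: 224·(-2) + 150·3 = 2).


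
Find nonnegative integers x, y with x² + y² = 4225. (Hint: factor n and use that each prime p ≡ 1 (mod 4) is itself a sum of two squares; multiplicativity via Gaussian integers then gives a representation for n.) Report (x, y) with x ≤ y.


Step 1: Factor n = 4225 = 5^2 · 13^2.
Step 2: Check the mod-4 condition on each prime factor: 5 ≡ 1 (mod 4), exponent 2; 13 ≡ 1 (mod 4), exponent 2.
All primes ≡ 3 (mod 4) appear to even exponent (or don't appear), so by the two-squares theorem n IS expressible as a sum of two squares.
Step 3: Build a representation. Group n = k² · m with k = 5 and m = 13 · 13 = 169 (a product of primes ≡ 1 (mod 4)); a representation of m scales to one of n via (k·x)² + (k·y)² = k²(x² + y²). Each prime p ≡ 1 (mod 4) is itself a sum of two squares; find a² by testing p − a² for a perfect square:
  13: 13 − 1² = 12, 13 − 2² = 9 = 3² ⇒ 13 = 2² + 3².
  Combine using the Brahmagupta–Fibonacci identity (a² + b²)(c² + d²) = (ac − bd)² + (ad + bc)² = (ac + bd)² + (ad − bc)²:
  13 · 13 = 169: from (2² + 3²)(2² + 3²), take (2·2 − 3·3, 2·3 + 3·2) = (4 − 9, 6 + 6) = (-5, 12); dropping signs (only squares matter) gives (5, 12); check 5² + 12² = 25 + 144 = 169 ✓.
  Scale by k = 5: (5·5, 5·12) = (25, 60).
Step 4: Order so x ≤ y and verify: 25² + 60² = 625 + 3600 = 4225 = n. ✓

n = 4225 = 25² + 60² (one valid representation with x ≤ y).


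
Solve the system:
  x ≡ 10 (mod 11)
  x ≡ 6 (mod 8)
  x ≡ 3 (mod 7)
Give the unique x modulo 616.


Moduli 11, 8, 7 are pairwise coprime; by CRT there is a unique solution modulo M = 11 · 8 · 7 = 616.
Solve pairwise, accumulating the modulus:
  Start with x ≡ 10 (mod 11).
  Combine with x ≡ 6 (mod 8): since gcd(11, 8) = 1, we get a unique residue mod 88.
    Write x = 10 + 11·t and substitute into x ≡ 6 (mod 8): 11·t ≡ 6 − 10 = -4 (mod 8).
    Reduce coefficients mod 8: 3·t ≡ 4 (mod 8).
    The inverse of 3 mod 8 is 3 (since 3·3 = 9 = 1·8 + 1), so t ≡ 3·4 = 12 ≡ 4 (mod 8).
    Then x = 10 + 11·4 = 54, valid modulo lcm(11, 8) = 88: x ≡ 54 (mod 88).
  Combine with x ≡ 3 (mod 7): since gcd(88, 7) = 1, we get a unique residue mod 616.
    Write x = 54 + 88·t and substitute into x ≡ 3 (mod 7): 88·t ≡ 3 − 54 = -51 (mod 7).
    Reduce coefficients mod 7: 4·t ≡ 5 (mod 7).
    The inverse of 4 mod 7 is 2 (since 4·2 = 8 = 1·7 + 1), so t ≡ 2·5 = 10 ≡ 3 (mod 7).
    Then x = 54 + 88·3 = 318, valid modulo lcm(88, 7) = 616: x ≡ 318 (mod 616).
Verify: 318 mod 11 = 10 ✓, 318 mod 8 = 6 ✓, 318 mod 7 = 3 ✓.

x ≡ 318 (mod 616).


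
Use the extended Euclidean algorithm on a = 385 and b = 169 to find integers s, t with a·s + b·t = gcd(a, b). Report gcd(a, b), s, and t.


Euclidean algorithm on (385, 169) — divide until remainder is 0:
  385 = 2 · 169 + 47
  169 = 3 · 47 + 28
  47 = 1 · 28 + 19
  28 = 1 · 19 + 9
  19 = 2 · 9 + 1
  9 = 9 · 1 + 0
gcd(385, 169) = 1.
Track Bezout coefficients alongside the remainders: start with r₀ = 385 = a·1 + b·0 (s = 1, t = 0) and r₁ = 169 = a·0 + b·1 (s = 0, t = 1); each new remainder r_{k+1} = r_{k-1} − q_k·r_k inherits s_{k+1} = s_{k-1} − q_k·s_k, t_{k+1} = t_{k-1} − q_k·t_k, so r_k = a·s_k + b·t_k at every step:
  q = 2: r = 47, s = 1 − 2·0 = 1, t = 0 − 2·1 = -2  (check: 385·1 + 169·(-2) = 47)
  q = 3: r = 28, s = 0 − 3·1 = -3, t = 1 − 3·(-2) = 7  (check: 385·(-3) + 169·7 = 28)
  q = 1: r = 19, s = 1 − 1·(-3) = 4, t = -2 − 1·7 = -9  (check: 385·4 + 169·(-9) = 19)
  q = 1: r = 9, s = -3 − 1·4 = -7, t = 7 − 1·(-9) = 16  (check: 385·(-7) + 169·16 = 9)
  q = 2: r = 1, s = 4 − 2·(-7) = 18, t = -9 − 2·16 = -41  (check: 385·18 + 169·(-41) = 1)
The row with r = 1 (the gcd) gives the Bezout coefficients s = 18, t = -41.
Result: 385 · (18) + 169 · (-41) = 1.

gcd(385, 169) = 1; s = 18, t = -41 (check: 385·18 + 169·(-41) = 1).


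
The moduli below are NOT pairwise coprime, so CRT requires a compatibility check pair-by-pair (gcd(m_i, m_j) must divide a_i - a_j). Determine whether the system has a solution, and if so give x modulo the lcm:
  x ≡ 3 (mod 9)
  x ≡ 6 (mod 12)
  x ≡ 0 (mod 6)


Moduli 9, 12, 6 are not pairwise coprime, so CRT works modulo lcm(m_i) when all pairwise compatibility conditions hold.
Pairwise compatibility: gcd(m_i, m_j) must divide a_i - a_j for every pair.
Merge one congruence at a time:
  Start: x ≡ 3 (mod 9).
  Combine with x ≡ 6 (mod 12): gcd(9, 12) = 3; 6 - 3 = 3, which IS divisible by 3, so compatible.
    Write x = 3 + 9·t and substitute into x ≡ 6 (mod 12): 9·t ≡ 6 − 3 = 3 (mod 12).
    Divide the congruence (and modulus) by g = 3: 3·t ≡ 1 (mod 4).
    The inverse of 3 mod 4 is 3 (since 3·3 = 9 = 2·4 + 1), so t ≡ 3·1 = 3 ≡ 3 (mod 4).
    Then x = 3 + 9·3 = 30, valid modulo lcm(9, 12) = 36: x ≡ 30 (mod 36).
  Combine with x ≡ 0 (mod 6): gcd(36, 6) = 6; 0 - 30 = -30, which IS divisible by 6, so compatible.
    Write x = 30 + 36·t and substitute into x ≡ 0 (mod 6): 36·t ≡ 0 − 30 = -30 (mod 6).
    Divide the congruence (and modulus) by g = 6: 6·t ≡ -5 (mod 1).
    Modulo 1 every t works; take t = 0.
    Then x = 30 + 36·0 = 30, valid modulo lcm(36, 6) = 36: x ≡ 30 (mod 36).
Verify: 30 mod 9 = 3, 30 mod 12 = 6, 30 mod 6 = 0.

x ≡ 30 (mod 36).


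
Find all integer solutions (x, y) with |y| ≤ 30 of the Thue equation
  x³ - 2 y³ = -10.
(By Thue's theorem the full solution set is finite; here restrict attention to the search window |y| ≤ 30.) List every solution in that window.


The equation is x³ - 2y³ = -10. For fixed y, x³ = 2·y³ − 10, so a solution requires the RHS to be a perfect cube.
Strategy: iterate y from -30 to 30, compute RHS = 2·y³ − 10, and check whether it is a (positive or negative) perfect cube.
Check small values of y:
  y = 0: RHS = -10 is not a perfect cube.
  y = 1: RHS = -8 = (-2)³ ⇒ x = -2 works.
  y = -1: RHS = -12 is not a perfect cube.
  y = 2: RHS = 6 is not a perfect cube.
  y = -2: RHS = -26 is not a perfect cube.
  y = 3: RHS = 44 is not a perfect cube.
  y = -3: RHS = -64 = (-4)³ ⇒ x = -4 works.
Continuing the search up to |y| = 30 finds no further solutions beyond those listed.
Collected solutions: (-2, 1), (-4, -3).

Solutions (with |y| ≤ 30): (-2, 1), (-4, -3).


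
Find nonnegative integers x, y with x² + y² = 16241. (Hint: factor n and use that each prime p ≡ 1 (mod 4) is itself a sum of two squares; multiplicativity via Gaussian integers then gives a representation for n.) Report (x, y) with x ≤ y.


Step 1: Factor n = 16241 = 109 · 149.
Step 2: Check the mod-4 condition on each prime factor: 109 ≡ 1 (mod 4), exponent 1; 149 ≡ 1 (mod 4), exponent 1.
All primes ≡ 3 (mod 4) appear to even exponent (or don't appear), so by the two-squares theorem n IS expressible as a sum of two squares.
Step 3: Build a representation. Here n = 109 · 149 is a product of primes ≡ 1 (mod 4). Each prime p ≡ 1 (mod 4) is itself a sum of two squares; find a² by testing p − a² for a perfect square:
  109: 109 − 1² = 108, 109 − 2² = 105, 109 − 3² = 100 = 10² ⇒ 109 = 3² + 10².
  149: 149 − 1² = 148, 149 − 2² = 145, 149 − 3² = 140, 149 − 4² = 133, 149 − 5² = 124, 149 − 6² = 113, 149 − 7² = 100 = 10² ⇒ 149 = 7² + 10².
  Combine using the Brahmagupta–Fibonacci identity (a² + b²)(c² + d²) = (ac − bd)² + (ad + bc)² = (ac + bd)² + (ad − bc)²:
  109 · 149 = 16241: from (3² + 10²)(7² + 10²), take (3·7 − 10·10, 3·10 + 10·7) = (21 − 100, 30 + 70) = (-79, 100); dropping signs (only squares matter) gives (79, 100); check 79² + 100² = 6241 + 10000 = 16241 ✓.
Step 4: Order so x ≤ y and verify: 79² + 100² = 6241 + 10000 = 16241 = n. ✓

n = 16241 = 79² + 100² (one valid representation with x ≤ y).


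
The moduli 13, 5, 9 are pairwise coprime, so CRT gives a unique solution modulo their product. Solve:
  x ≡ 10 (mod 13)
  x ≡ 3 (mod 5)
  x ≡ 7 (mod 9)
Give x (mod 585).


Moduli 13, 5, 9 are pairwise coprime; by CRT there is a unique solution modulo M = 13 · 5 · 9 = 585.
Solve pairwise, accumulating the modulus:
  Start with x ≡ 10 (mod 13).
  Combine with x ≡ 3 (mod 5): since gcd(13, 5) = 1, we get a unique residue mod 65.
    Write x = 10 + 13·t and substitute into x ≡ 3 (mod 5): 13·t ≡ 3 − 10 = -7 (mod 5).
    Reduce coefficients mod 5: 3·t ≡ 3 (mod 5).
    The inverse of 3 mod 5 is 2 (since 3·2 = 6 = 1·5 + 1), so t ≡ 2·3 = 6 ≡ 1 (mod 5).
    Then x = 10 + 13·1 = 23, valid modulo lcm(13, 5) = 65: x ≡ 23 (mod 65).
  Combine with x ≡ 7 (mod 9): since gcd(65, 9) = 1, we get a unique residue mod 585.
    Write x = 23 + 65·t and substitute into x ≡ 7 (mod 9): 65·t ≡ 7 − 23 = -16 (mod 9).
    Reduce coefficients mod 9: 2·t ≡ 2 (mod 9).
    The inverse of 2 mod 9 is 5 (since 2·5 = 10 = 1·9 + 1), so t ≡ 5·2 = 10 ≡ 1 (mod 9).
    Then x = 23 + 65·1 = 88, valid modulo lcm(65, 9) = 585: x ≡ 88 (mod 585).
Verify: 88 mod 13 = 10 ✓, 88 mod 5 = 3 ✓, 88 mod 9 = 7 ✓.

x ≡ 88 (mod 585).


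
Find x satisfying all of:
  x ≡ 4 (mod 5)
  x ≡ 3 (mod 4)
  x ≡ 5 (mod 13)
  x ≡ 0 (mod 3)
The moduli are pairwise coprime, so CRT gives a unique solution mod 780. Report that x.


Product of moduli M = 5 · 4 · 13 · 3 = 780.
Merge one congruence at a time:
  Start: x ≡ 4 (mod 5).
  Combine with x ≡ 3 (mod 4); new modulus lcm = 20.
    Write x = 4 + 5·t and substitute into x ≡ 3 (mod 4): 5·t ≡ 3 − 4 = -1 (mod 4).
    Reduce coefficients mod 4: 1·t ≡ 3 (mod 4).
    So t ≡ 3 (mod 4).
    Then x = 4 + 5·3 = 19, valid modulo lcm(5, 4) = 20: x ≡ 19 (mod 20).
  Combine with x ≡ 5 (mod 13); new modulus lcm = 260.
    Write x = 19 + 20·t and substitute into x ≡ 5 (mod 13): 20·t ≡ 5 − 19 = -14 (mod 13).
    Reduce coefficients mod 13: 7·t ≡ 12 (mod 13).
    The inverse of 7 mod 13 is 2 (since 7·2 = 14 = 1·13 + 1), so t ≡ 2·12 = 24 ≡ 11 (mod 13).
    Then x = 19 + 20·11 = 239, valid modulo lcm(20, 13) = 260: x ≡ 239 (mod 260).
  Combine with x ≡ 0 (mod 3); new modulus lcm = 780.
    Write x = 239 + 260·t and substitute into x ≡ 0 (mod 3): 260·t ≡ 0 − 239 = -239 (mod 3).
    Reduce coefficients mod 3: 2·t ≡ 1 (mod 3).
    The inverse of 2 mod 3 is 2 (since 2·2 = 4 = 1·3 + 1), so t ≡ 2·1 = 2 ≡ 2 (mod 3).
    Then x = 239 + 260·2 = 759, valid modulo lcm(260, 3) = 780: x ≡ 759 (mod 780).
Verify against each original: 759 mod 5 = 4, 759 mod 4 = 3, 759 mod 13 = 5, 759 mod 3 = 0.

x ≡ 759 (mod 780).


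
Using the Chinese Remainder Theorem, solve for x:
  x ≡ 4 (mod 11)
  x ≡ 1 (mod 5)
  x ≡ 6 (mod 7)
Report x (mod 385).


Moduli 11, 5, 7 are pairwise coprime; by CRT there is a unique solution modulo M = 11 · 5 · 7 = 385.
Solve pairwise, accumulating the modulus:
  Start with x ≡ 4 (mod 11).
  Combine with x ≡ 1 (mod 5): since gcd(11, 5) = 1, we get a unique residue mod 55.
    Write x = 4 + 11·t and substitute into x ≡ 1 (mod 5): 11·t ≡ 1 − 4 = -3 (mod 5).
    Reduce coefficients mod 5: 1·t ≡ 2 (mod 5).
    So t ≡ 2 (mod 5).
    Then x = 4 + 11·2 = 26, valid modulo lcm(11, 5) = 55: x ≡ 26 (mod 55).
  Combine with x ≡ 6 (mod 7): since gcd(55, 7) = 1, we get a unique residue mod 385.
    Write x = 26 + 55·t and substitute into x ≡ 6 (mod 7): 55·t ≡ 6 − 26 = -20 (mod 7).
    Reduce coefficients mod 7: 6·t ≡ 1 (mod 7).
    The inverse of 6 mod 7 is 6 (since 6·6 = 36 = 5·7 + 1), so t ≡ 6·1 = 6 ≡ 6 (mod 7).
    Then x = 26 + 55·6 = 356, valid modulo lcm(55, 7) = 385: x ≡ 356 (mod 385).
Verify: 356 mod 11 = 4 ✓, 356 mod 5 = 1 ✓, 356 mod 7 = 6 ✓.

x ≡ 356 (mod 385).


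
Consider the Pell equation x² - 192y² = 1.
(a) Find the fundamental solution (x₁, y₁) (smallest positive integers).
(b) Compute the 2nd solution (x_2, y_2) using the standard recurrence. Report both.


Step 1: Find the fundamental solution (x₁, y₁) of x² - 192y² = 1.
  Expand √192 as a continued fraction. a₀ = ⌊√192⌋ = 13; iterate m_{k+1} = d_k·a_k − m_k, d_{k+1} = (192 − m_{k+1}²)/d_k, a_{k+1} = ⌊(a₀ + m_{k+1})/d_{k+1}⌋ (starting m₀ = 0, d₀ = 1), with convergents p_k = a_k·p_{k-1} + p_{k-2}, q_k = a_k·q_{k-1} + q_{k-2} (p₋₁ = 1, q₋₁ = 0):
  k = 0: a₀ = 13; p₀/q₀ = 13/1; p₀² − 192·q₀² = 169 − 192 = -23.
  k = 1: m = 13, d = 23, a = ⌊(13 + 13)/23⌋ = 1; p/q = (1·13 + 1)/(1·1 + 0) = 14/1; p² − 192·q² = 196 − 192 = 4.
  k = 2: m = 10, d = 4, a = ⌊(13 + 10)/4⌋ = 5; p/q = (5·14 + 13)/(5·1 + 1) = 83/6; p² − 192·q² = 6889 − 6912 = -23.
  k = 3: m = 10, d = 23, a = ⌊(13 + 10)/23⌋ = 1; p/q = (1·83 + 14)/(1·6 + 1) = 97/7; p² − 192·q² = 9409 − 9408 = 1.
  The first convergent with p² − 192·q² = 1 gives the fundamental solution (x₁, y₁) = (97, 7).
Step 2: Apply the recurrence (x_{n+1}, y_{n+1}) = (x₁x_n + 192y₁y_n, x₁y_n + y₁x_n) repeatedly.
  From (x_1, y_1) = (97, 7): x_2 = 97·97 + 192·7·7 = 18817; y_2 = 97·7 + 7·97 = 1358.
Step 3: Verify x_2² - 192·y_2² = 354079489 - 354079488 = 1 (should be 1). ✓

(x_1, y_1) = (97, 7); (x_2, y_2) = (18817, 1358).


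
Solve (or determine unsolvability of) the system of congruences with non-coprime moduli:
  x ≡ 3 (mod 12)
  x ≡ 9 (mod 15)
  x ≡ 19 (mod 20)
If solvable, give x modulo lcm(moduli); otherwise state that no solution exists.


Moduli 12, 15, 20 are not pairwise coprime, so CRT works modulo lcm(m_i) when all pairwise compatibility conditions hold.
Pairwise compatibility: gcd(m_i, m_j) must divide a_i - a_j for every pair.
Merge one congruence at a time:
  Start: x ≡ 3 (mod 12).
  Combine with x ≡ 9 (mod 15): gcd(12, 15) = 3; 9 - 3 = 6, which IS divisible by 3, so compatible.
    Write x = 3 + 12·t and substitute into x ≡ 9 (mod 15): 12·t ≡ 9 − 3 = 6 (mod 15).
    Divide the congruence (and modulus) by g = 3: 4·t ≡ 2 (mod 5).
    The inverse of 4 mod 5 is 4 (since 4·4 = 16 = 3·5 + 1), so t ≡ 4·2 = 8 ≡ 3 (mod 5).
    Then x = 3 + 12·3 = 39, valid modulo lcm(12, 15) = 60: x ≡ 39 (mod 60).
  Combine with x ≡ 19 (mod 20): gcd(60, 20) = 20; 19 - 39 = -20, which IS divisible by 20, so compatible.
    Write x = 39 + 60·t and substitute into x ≡ 19 (mod 20): 60·t ≡ 19 − 39 = -20 (mod 20).
    Divide the congruence (and modulus) by g = 20: 3·t ≡ -1 (mod 1).
    Modulo 1 every t works; take t = 0.
    Then x = 39 + 60·0 = 39, valid modulo lcm(60, 20) = 60: x ≡ 39 (mod 60).
Verify: 39 mod 12 = 3, 39 mod 15 = 9, 39 mod 20 = 19.

x ≡ 39 (mod 60).


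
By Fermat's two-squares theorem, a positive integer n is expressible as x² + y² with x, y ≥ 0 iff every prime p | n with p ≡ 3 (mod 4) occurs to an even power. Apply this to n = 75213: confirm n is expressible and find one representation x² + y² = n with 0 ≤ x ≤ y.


Step 1: Factor n = 75213 = 3^2 · 61 · 137.
Step 2: Check the mod-4 condition on each prime factor: 3 ≡ 3 (mod 4), exponent 2 (must be even); 61 ≡ 1 (mod 4), exponent 1; 137 ≡ 1 (mod 4), exponent 1.
All primes ≡ 3 (mod 4) appear to even exponent (or don't appear), so by the two-squares theorem n IS expressible as a sum of two squares.
Step 3: Build a representation. Group n = k² · m with k = 3 and m = 61 · 137 = 8357 (a product of primes ≡ 1 (mod 4)); a representation of m scales to one of n via (k·x)² + (k·y)² = k²(x² + y²). Each prime p ≡ 1 (mod 4) is itself a sum of two squares; find a² by testing p − a² for a perfect square:
  61: 61 − 1² = 60, 61 − 2² = 57, 61 − 3² = 52, 61 − 4² = 45, 61 − 5² = 36 = 6² ⇒ 61 = 5² + 6².
  137: 137 − 1² = 136, 137 − 2² = 133, 137 − 3² = 128, 137 − 4² = 121 = 11² ⇒ 137 = 4² + 11².
  Combine using the Brahmagupta–Fibonacci identity (a² + b²)(c² + d²) = (ac − bd)² + (ad + bc)² = (ac + bd)² + (ad − bc)²:
  61 · 137 = 8357: from (5² + 6²)(4² + 11²), take (5·4 − 6·11, 5·11 + 6·4) = (20 − 66, 55 + 24) = (-46, 79); dropping signs (only squares matter) gives (46, 79); check 46² + 79² = 2116 + 6241 = 8357 ✓.
  Scale by k = 3: (3·46, 3·79) = (138, 237).
Step 4: Order so x ≤ y and verify: 138² + 237² = 19044 + 56169 = 75213 = n. ✓

n = 75213 = 138² + 237² (one valid representation with x ≤ y).


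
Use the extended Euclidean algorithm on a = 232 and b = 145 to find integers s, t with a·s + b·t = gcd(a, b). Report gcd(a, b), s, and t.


Euclidean algorithm on (232, 145) — divide until remainder is 0:
  232 = 1 · 145 + 87
  145 = 1 · 87 + 58
  87 = 1 · 58 + 29
  58 = 2 · 29 + 0
gcd(232, 145) = 29.
Track Bezout coefficients alongside the remainders: start with r₀ = 232 = a·1 + b·0 (s = 1, t = 0) and r₁ = 145 = a·0 + b·1 (s = 0, t = 1); each new remainder r_{k+1} = r_{k-1} − q_k·r_k inherits s_{k+1} = s_{k-1} − q_k·s_k, t_{k+1} = t_{k-1} − q_k·t_k, so r_k = a·s_k + b·t_k at every step:
  q = 1: r = 87, s = 1 − 1·0 = 1, t = 0 − 1·1 = -1  (check: 232·1 + 145·(-1) = 87)
  q = 1: r = 58, s = 0 − 1·1 = -1, t = 1 − 1·(-1) = 2  (check: 232·(-1) + 145·2 = 58)
  q = 1: r = 29, s = 1 − 1·(-1) = 2, t = -1 − 1·2 = -3  (check: 232·2 + 145·(-3) = 29)
The row with r = 29 (the gcd) gives the Bezout coefficients s = 2, t = -3.
Result: 232 · (2) + 145 · (-3) = 29.

gcd(232, 145) = 29; s = 2, t = -3 (check: 232·2 + 145·(-3) = 29).


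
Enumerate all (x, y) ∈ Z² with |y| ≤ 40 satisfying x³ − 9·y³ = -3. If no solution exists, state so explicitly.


The equation is x³ - 9y³ = -3. For fixed y, x³ = 9·y³ − 3, so a solution requires the RHS to be a perfect cube.
Strategy: iterate y from -40 to 40, compute RHS = 9·y³ − 3, and check whether it is a (positive or negative) perfect cube.
Check small values of y:
  y = 0: RHS = -3 is not a perfect cube.
  y = 1: RHS = 6 is not a perfect cube.
  y = -1: RHS = -12 is not a perfect cube.
  y = 2: RHS = 69 is not a perfect cube.
  y = -2: RHS = -75 is not a perfect cube.
  y = 3: RHS = 240 is not a perfect cube.
  y = -3: RHS = -246 is not a perfect cube.
Continuing the search up to |y| = 40 finds no solutions either.
No (x, y) in the scanned range satisfies the equation.

No integer solutions with |y| ≤ 40.


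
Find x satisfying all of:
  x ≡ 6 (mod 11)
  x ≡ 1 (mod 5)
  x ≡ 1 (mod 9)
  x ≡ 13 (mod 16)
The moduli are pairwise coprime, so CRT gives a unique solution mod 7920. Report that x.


Product of moduli M = 11 · 5 · 9 · 16 = 7920.
Merge one congruence at a time:
  Start: x ≡ 6 (mod 11).
  Combine with x ≡ 1 (mod 5); new modulus lcm = 55.
    Write x = 6 + 11·t and substitute into x ≡ 1 (mod 5): 11·t ≡ 1 − 6 = -5 (mod 5).
    Reduce coefficients mod 5: 1·t ≡ 0 (mod 5).
    So t ≡ 0 (mod 5).
    Then x = 6 + 11·0 = 6, valid modulo lcm(11, 5) = 55: x ≡ 6 (mod 55).
  Combine with x ≡ 1 (mod 9); new modulus lcm = 495.
    Write x = 6 + 55·t and substitute into x ≡ 1 (mod 9): 55·t ≡ 1 − 6 = -5 (mod 9).
    Reduce coefficients mod 9: 1·t ≡ 4 (mod 9).
    So t ≡ 4 (mod 9).
    Then x = 6 + 55·4 = 226, valid modulo lcm(55, 9) = 495: x ≡ 226 (mod 495).
  Combine with x ≡ 13 (mod 16); new modulus lcm = 7920.
    Write x = 226 + 495·t and substitute into x ≡ 13 (mod 16): 495·t ≡ 13 − 226 = -213 (mod 16).
    Reduce coefficients mod 16: 15·t ≡ 11 (mod 16).
    The inverse of 15 mod 16 is 15 (since 15·15 = 225 = 14·16 + 1), so t ≡ 15·11 = 165 ≡ 5 (mod 16).
    Then x = 226 + 495·5 = 2701, valid modulo lcm(495, 16) = 7920: x ≡ 2701 (mod 7920).
Verify against each original: 2701 mod 11 = 6, 2701 mod 5 = 1, 2701 mod 9 = 1, 2701 mod 16 = 13.

x ≡ 2701 (mod 7920).


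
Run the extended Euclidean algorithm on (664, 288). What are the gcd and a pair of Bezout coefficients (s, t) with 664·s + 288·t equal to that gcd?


Euclidean algorithm on (664, 288) — divide until remainder is 0:
  664 = 2 · 288 + 88
  288 = 3 · 88 + 24
  88 = 3 · 24 + 16
  24 = 1 · 16 + 8
  16 = 2 · 8 + 0
gcd(664, 288) = 8.
Track Bezout coefficients alongside the remainders: start with r₀ = 664 = a·1 + b·0 (s = 1, t = 0) and r₁ = 288 = a·0 + b·1 (s = 0, t = 1); each new remainder r_{k+1} = r_{k-1} − q_k·r_k inherits s_{k+1} = s_{k-1} − q_k·s_k, t_{k+1} = t_{k-1} − q_k·t_k, so r_k = a·s_k + b·t_k at every step:
  q = 2: r = 88, s = 1 − 2·0 = 1, t = 0 − 2·1 = -2  (check: 664·1 + 288·(-2) = 88)
  q = 3: r = 24, s = 0 − 3·1 = -3, t = 1 − 3·(-2) = 7  (check: 664·(-3) + 288·7 = 24)
  q = 3: r = 16, s = 1 − 3·(-3) = 10, t = -2 − 3·7 = -23  (check: 664·10 + 288·(-23) = 16)
  q = 1: r = 8, s = -3 − 1·10 = -13, t = 7 − 1·(-23) = 30  (check: 664·(-13) + 288·30 = 8)
The row with r = 8 (the gcd) gives the Bezout coefficients s = -13, t = 30.
Result: 664 · (-13) + 288 · (30) = 8.

gcd(664, 288) = 8; s = -13, t = 30 (check: 664·(-13) + 288·30 = 8).


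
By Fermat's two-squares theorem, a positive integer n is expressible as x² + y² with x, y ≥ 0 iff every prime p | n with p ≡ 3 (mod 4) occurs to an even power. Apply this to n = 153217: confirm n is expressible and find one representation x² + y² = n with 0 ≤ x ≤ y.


Step 1: Factor n = 153217 = 37 · 41 · 101.
Step 2: Check the mod-4 condition on each prime factor: 37 ≡ 1 (mod 4), exponent 1; 41 ≡ 1 (mod 4), exponent 1; 101 ≡ 1 (mod 4), exponent 1.
All primes ≡ 3 (mod 4) appear to even exponent (or don't appear), so by the two-squares theorem n IS expressible as a sum of two squares.
Step 3: Build a representation. Here n = 37 · 41 · 101 is a product of primes ≡ 1 (mod 4). Each prime p ≡ 1 (mod 4) is itself a sum of two squares; find a² by testing p − a² for a perfect square:
  37: 37 − 1² = 36 = 6² ⇒ 37 = 1² + 6².
  41: 41 − 1² = 40, 41 − 2² = 37, 41 − 3² = 32, 41 − 4² = 25 = 5² ⇒ 41 = 4² + 5².
  101: 101 − 1² = 100 = 10² ⇒ 101 = 1² + 10².
  Combine using the Brahmagupta–Fibonacci identity (a² + b²)(c² + d²) = (ac − bd)² + (ad + bc)² = (ac + bd)² + (ad − bc)²:
  37 · 41 = 1517: from (1² + 6²)(4² + 5²), take (1·4 − 6·5, 1·5 + 6·4) = (4 − 30, 5 + 24) = (-26, 29); dropping signs (only squares matter) gives (26, 29); check 26² + 29² = 676 + 841 = 1517 ✓.
  1517 · 101 = 153217: from (26² + 29²)(1² + 10²), take (26·1 − 29·10, 26·10 + 29·1) = (26 − 290, 260 + 29) = (-264, 289); dropping signs (only squares matter) gives (264, 289); check 264² + 289² = 69696 + 83521 = 153217 ✓.
Step 4: Order so x ≤ y and verify: 264² + 289² = 69696 + 83521 = 153217 = n. ✓

n = 153217 = 264² + 289² (one valid representation with x ≤ y).


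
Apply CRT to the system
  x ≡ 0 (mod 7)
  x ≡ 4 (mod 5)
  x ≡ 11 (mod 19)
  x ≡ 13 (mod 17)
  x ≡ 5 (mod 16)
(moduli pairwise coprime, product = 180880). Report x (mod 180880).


Product of moduli M = 7 · 5 · 19 · 17 · 16 = 180880.
Merge one congruence at a time:
  Start: x ≡ 0 (mod 7).
  Combine with x ≡ 4 (mod 5); new modulus lcm = 35.
    Write x = 0 + 7·t and substitute into x ≡ 4 (mod 5): 7·t ≡ 4 − 0 = 4 (mod 5).
    Reduce coefficients mod 5: 2·t ≡ 4 (mod 5).
    The inverse of 2 mod 5 is 3 (since 2·3 = 6 = 1·5 + 1), so t ≡ 3·4 = 12 ≡ 2 (mod 5).
    Then x = 0 + 7·2 = 14, valid modulo lcm(7, 5) = 35: x ≡ 14 (mod 35).
  Combine with x ≡ 11 (mod 19); new modulus lcm = 665.
    Write x = 14 + 35·t and substitute into x ≡ 11 (mod 19): 35·t ≡ 11 − 14 = -3 (mod 19).
    Reduce coefficients mod 19: 16·t ≡ 16 (mod 19).
    The inverse of 16 mod 19 is 6 (since 16·6 = 96 = 5·19 + 1), so t ≡ 6·16 = 96 ≡ 1 (mod 19).
    Then x = 14 + 35·1 = 49, valid modulo lcm(35, 19) = 665: x ≡ 49 (mod 665).
  Combine with x ≡ 13 (mod 17); new modulus lcm = 11305.
    Write x = 49 + 665·t and substitute into x ≡ 13 (mod 17): 665·t ≡ 13 − 49 = -36 (mod 17).
    Reduce coefficients mod 17: 2·t ≡ 15 (mod 17).
    The inverse of 2 mod 17 is 9 (since 2·9 = 18 = 1·17 + 1), so t ≡ 9·15 = 135 ≡ 16 (mod 17).
    Then x = 49 + 665·16 = 10689, valid modulo lcm(665, 17) = 11305: x ≡ 10689 (mod 11305).
  Combine with x ≡ 5 (mod 16); new modulus lcm = 180880.
    Write x = 10689 + 11305·t and substitute into x ≡ 5 (mod 16): 11305·t ≡ 5 − 10689 = -10684 (mod 16).
    Reduce coefficients mod 16: 9·t ≡ 4 (mod 16).
    The inverse of 9 mod 16 is 9 (since 9·9 = 81 = 5·16 + 1), so t ≡ 9·4 = 36 ≡ 4 (mod 16).
    Then x = 10689 + 11305·4 = 55909, valid modulo lcm(11305, 16) = 180880: x ≡ 55909 (mod 180880).
Verify against each original: 55909 mod 7 = 0, 55909 mod 5 = 4, 55909 mod 19 = 11, 55909 mod 17 = 13, 55909 mod 16 = 5.

x ≡ 55909 (mod 180880).
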